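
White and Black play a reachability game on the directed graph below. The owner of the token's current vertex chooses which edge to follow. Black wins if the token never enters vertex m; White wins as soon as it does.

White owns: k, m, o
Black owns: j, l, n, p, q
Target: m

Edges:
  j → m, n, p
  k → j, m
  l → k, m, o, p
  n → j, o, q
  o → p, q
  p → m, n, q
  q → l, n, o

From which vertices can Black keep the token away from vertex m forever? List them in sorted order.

A0 = {m}
A1: add {k} — k (White) has k→m.
A2 = A1; e.g. j (Black) can still go to n. Fixed point.
White's attractor = {k, m}; Black avoids the target exactly from the complement.

j, l, n, o, p, q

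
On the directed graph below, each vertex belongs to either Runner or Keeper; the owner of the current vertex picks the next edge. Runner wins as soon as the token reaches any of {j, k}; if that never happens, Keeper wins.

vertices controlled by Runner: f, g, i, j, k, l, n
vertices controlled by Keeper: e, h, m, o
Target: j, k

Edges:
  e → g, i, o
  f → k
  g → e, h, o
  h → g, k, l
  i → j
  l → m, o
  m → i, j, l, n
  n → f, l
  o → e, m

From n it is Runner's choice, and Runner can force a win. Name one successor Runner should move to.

f

A0 = {j, k}
A1: add {f, i} — f (Runner) has f→k; i (Runner) has i→j.
A2: add {n} — n (Runner) has n→f.
A3 = A2; e.g. e (Keeper) can still go to g. Fixed point.
From n, successor f is in the attractor (rank 1); the other successor l is not.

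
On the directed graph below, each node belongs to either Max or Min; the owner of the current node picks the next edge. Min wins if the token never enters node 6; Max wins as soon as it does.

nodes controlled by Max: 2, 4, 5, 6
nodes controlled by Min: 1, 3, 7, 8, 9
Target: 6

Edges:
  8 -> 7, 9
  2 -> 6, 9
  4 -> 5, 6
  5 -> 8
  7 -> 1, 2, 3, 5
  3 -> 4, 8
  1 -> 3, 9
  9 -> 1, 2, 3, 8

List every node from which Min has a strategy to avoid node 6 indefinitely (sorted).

A0 = {6}
A1: add {2, 4} — 2 (Max) has 2→6; 4 (Max) has 4→6.
A2 = A1; e.g. 1 (Min) can still go to 3. Fixed point.
Max's attractor = {2, 4, 6}; Min avoids the target exactly from the complement.

1, 3, 5, 7, 8, 9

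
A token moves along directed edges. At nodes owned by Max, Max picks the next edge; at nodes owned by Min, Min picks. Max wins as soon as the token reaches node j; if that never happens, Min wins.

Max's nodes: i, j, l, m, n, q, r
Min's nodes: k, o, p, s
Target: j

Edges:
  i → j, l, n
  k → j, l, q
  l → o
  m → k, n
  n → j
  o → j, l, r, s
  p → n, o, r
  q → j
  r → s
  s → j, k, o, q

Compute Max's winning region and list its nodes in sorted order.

A0 = {j}
A1: add {i, n, q} — i (Max) has i→j; n (Max) has n→j; q (Max) has q→j.
A2: add {m} — m (Max) has m→n.
A3 = A2; e.g. k (Min) can still go to l. Fixed point.
Max's winning region = {i, j, m, n, q}.

i, j, m, n, q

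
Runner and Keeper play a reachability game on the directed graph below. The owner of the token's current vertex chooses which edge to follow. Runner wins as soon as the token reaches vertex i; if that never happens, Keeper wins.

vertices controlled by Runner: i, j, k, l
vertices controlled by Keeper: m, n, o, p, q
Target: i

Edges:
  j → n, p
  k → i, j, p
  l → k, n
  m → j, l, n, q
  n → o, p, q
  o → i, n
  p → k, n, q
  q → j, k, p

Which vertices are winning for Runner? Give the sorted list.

i, k, l

A0 = {i}
A1: add {k} — k (Runner) has k→i.
A2: add {l} — l (Runner) has l→k.
A3 = A2; e.g. j (Runner) has no edge into A2. Fixed point.
Runner's winning region = {i, k, l}.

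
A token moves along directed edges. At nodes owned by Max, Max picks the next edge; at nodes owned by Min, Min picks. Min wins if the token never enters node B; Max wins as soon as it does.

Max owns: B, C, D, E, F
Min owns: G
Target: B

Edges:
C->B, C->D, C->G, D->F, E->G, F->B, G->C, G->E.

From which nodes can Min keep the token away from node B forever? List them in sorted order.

A0 = {B}
A1: add {C, F} — C (Max) has C→B; F (Max) has F→B.
A2: add {D} — D (Max) has D→F.
A3 = A2; e.g. E (Max) has no edge into A2. Fixed point.
Max's attractor = {B, C, D, F}; Min avoids the target exactly from the complement.

E, G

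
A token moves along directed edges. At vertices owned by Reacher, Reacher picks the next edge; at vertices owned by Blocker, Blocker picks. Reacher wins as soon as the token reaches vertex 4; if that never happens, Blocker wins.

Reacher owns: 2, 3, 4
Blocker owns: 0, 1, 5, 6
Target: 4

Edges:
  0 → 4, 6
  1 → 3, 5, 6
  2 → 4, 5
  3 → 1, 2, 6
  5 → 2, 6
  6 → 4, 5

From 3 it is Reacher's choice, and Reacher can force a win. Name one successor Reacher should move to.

A0 = {4}
A1: add {2} — 2 (Reacher) has 2→4.
A2: add {3} — 3 (Reacher) has 3→2.
A3 = A2; e.g. 0 (Blocker) can still go to 6. Fixed point.
From 3, successor 2 is in the attractor (rank 1); the other successors 1, 6 are not.

2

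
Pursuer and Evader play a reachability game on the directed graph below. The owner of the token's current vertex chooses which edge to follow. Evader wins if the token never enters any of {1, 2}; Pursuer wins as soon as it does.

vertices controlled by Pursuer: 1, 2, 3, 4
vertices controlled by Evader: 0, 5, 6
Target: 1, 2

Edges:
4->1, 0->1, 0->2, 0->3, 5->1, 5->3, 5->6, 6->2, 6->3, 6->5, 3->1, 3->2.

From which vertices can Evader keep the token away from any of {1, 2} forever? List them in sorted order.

A0 = {1, 2}
A1: add {3, 4} — 3 (Pursuer) has 3→1; 4 (Pursuer) has 4→1.
A2: add {0} — 0 (Evader): all of {1, 2, 3} already in.
A3 = A2; e.g. 5 (Evader) can still go to 6. Fixed point.
Pursuer's attractor = {0, 1, 2, 3, 4}; Evader avoids the target exactly from the complement.

5, 6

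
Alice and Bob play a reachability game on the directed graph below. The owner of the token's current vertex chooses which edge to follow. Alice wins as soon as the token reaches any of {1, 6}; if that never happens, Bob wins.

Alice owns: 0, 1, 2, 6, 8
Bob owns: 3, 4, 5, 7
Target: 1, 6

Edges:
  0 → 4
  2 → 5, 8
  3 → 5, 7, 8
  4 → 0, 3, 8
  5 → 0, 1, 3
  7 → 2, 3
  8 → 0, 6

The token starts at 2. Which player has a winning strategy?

A0 = {1, 6}
A1: add {8} — 8 (Alice) has 8→6.
A2: add {2} — 2 (Alice) has 2→8.
A3 = A2; e.g. 0 (Alice) has no edge into A2. Fixed point.
2 ∈ A2, so Alice can force the target.

Alice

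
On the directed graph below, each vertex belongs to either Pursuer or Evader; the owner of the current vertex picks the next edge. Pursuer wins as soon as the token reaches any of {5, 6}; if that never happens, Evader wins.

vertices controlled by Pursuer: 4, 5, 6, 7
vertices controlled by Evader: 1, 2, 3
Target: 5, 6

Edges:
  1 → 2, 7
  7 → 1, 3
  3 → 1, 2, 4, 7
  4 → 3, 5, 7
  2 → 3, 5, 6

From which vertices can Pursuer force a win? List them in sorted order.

4, 5, 6

A0 = {5, 6}
A1: add {4} — 4 (Pursuer) has 4→5.
A2 = A1; e.g. 1 (Evader) can still go to 2. Fixed point.
Pursuer's winning region = {4, 5, 6}.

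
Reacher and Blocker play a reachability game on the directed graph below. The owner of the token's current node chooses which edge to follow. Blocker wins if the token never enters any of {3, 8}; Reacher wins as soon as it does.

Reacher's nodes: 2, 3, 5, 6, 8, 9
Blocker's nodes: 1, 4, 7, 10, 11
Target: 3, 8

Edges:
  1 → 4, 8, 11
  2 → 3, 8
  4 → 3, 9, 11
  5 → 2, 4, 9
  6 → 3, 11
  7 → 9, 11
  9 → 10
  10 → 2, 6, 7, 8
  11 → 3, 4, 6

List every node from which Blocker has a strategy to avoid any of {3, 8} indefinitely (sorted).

1, 4, 7, 9, 10, 11

A0 = {3, 8}
A1: add {2, 6} — 2 (Reacher) has 2→3; 6 (Reacher) has 6→3.
A2: add {5} — 5 (Reacher) has 5→2.
A3 = A2; e.g. 1 (Blocker) can still go to 4. Fixed point.
Reacher's attractor = {2, 3, 5, 6, 8}; Blocker avoids the target exactly from the complement.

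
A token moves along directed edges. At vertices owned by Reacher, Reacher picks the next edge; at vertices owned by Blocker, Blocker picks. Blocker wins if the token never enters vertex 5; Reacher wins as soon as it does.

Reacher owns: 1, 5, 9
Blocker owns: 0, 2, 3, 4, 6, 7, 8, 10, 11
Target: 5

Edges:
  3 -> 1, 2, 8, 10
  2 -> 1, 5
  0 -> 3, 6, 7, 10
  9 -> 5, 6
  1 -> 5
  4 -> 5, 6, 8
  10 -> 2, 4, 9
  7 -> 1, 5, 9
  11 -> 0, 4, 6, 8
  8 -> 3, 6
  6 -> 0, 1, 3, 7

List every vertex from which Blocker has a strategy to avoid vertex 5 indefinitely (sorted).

A0 = {5}
A1: add {1, 9} — 1 (Reacher) has 1→5; 9 (Reacher) has 9→5.
A2: add {2, 7} — 2 (Blocker): all of {1, 5} already in; 7 (Blocker): all of {1, 5, 9} already in.
A3 = A2; e.g. 0 (Blocker) can still go to 3. Fixed point.
Reacher's attractor = {1, 2, 5, 7, 9}; Blocker avoids the target exactly from the complement.

0, 3, 4, 6, 8, 10, 11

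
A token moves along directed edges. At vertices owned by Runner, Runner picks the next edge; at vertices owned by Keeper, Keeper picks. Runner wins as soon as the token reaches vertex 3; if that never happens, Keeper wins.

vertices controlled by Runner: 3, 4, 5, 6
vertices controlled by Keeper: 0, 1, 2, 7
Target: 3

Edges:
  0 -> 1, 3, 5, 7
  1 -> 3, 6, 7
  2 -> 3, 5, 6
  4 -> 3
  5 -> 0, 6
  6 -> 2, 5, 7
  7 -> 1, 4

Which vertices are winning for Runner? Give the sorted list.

3, 4

A0 = {3}
A1: add {4} — 4 (Runner) has 4→3.
A2 = A1; e.g. 0 (Keeper) can still go to 1. Fixed point.
Runner's winning region = {3, 4}.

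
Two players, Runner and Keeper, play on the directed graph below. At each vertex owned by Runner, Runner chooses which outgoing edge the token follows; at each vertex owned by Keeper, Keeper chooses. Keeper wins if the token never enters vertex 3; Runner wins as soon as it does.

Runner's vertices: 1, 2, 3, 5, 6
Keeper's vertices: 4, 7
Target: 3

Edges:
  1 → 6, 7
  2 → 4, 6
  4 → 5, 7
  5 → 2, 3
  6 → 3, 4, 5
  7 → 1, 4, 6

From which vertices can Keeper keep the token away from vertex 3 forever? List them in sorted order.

A0 = {3}
A1: add {5, 6} — 5 (Runner) has 5→3; 6 (Runner) has 6→3.
A2: add {1, 2} — 1 (Runner) has 1→6; 2 (Runner) has 2→6.
A3 = A2; e.g. 4 (Keeper) can still go to 7. Fixed point.
Runner's attractor = {1, 2, 3, 5, 6}; Keeper avoids the target exactly from the complement.

4, 7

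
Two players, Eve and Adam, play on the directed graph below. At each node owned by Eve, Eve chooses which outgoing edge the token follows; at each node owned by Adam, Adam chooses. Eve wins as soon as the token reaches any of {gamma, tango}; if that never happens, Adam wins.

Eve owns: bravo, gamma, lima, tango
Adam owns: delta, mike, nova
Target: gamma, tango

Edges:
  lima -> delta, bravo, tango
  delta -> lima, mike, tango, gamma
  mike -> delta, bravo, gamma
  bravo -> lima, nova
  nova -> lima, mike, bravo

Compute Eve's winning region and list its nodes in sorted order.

A0 = {gamma, tango}
A1: add {lima} — lima (Eve) has lima→tango.
A2: add {bravo} — bravo (Eve) has bravo→lima.
A3 = A2; e.g. delta (Adam) can still go to mike. Fixed point.
Eve's winning region = {bravo, gamma, lima, tango}.

bravo, gamma, lima, tango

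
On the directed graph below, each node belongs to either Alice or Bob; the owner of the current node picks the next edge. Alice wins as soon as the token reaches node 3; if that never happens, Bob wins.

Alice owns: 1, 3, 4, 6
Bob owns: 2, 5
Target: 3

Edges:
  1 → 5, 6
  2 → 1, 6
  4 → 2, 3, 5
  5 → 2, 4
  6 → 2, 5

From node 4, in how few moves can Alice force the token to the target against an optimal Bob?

1

A0 = {3}
A1: add {4} — 4 (Alice) has 4→3.
A2 = A1; e.g. 1 (Alice) has no edge into A1. Fixed point.
4 enters the attractor at level 1, so Alice can force the target in 1 move from there.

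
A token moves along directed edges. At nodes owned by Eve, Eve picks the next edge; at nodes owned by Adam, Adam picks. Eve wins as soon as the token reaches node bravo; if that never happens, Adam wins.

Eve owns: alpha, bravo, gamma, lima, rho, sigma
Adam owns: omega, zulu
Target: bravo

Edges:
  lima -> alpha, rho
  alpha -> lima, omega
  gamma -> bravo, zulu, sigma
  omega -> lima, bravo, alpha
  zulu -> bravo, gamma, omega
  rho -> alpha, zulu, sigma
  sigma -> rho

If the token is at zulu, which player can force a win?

A0 = {bravo}
A1: add {gamma} — gamma (Eve) has gamma→bravo.
A2 = A1; e.g. lima (Eve) has no edge into A1. Fixed point.
zulu never enters the attractor, so Adam can avoid the target forever.

Adam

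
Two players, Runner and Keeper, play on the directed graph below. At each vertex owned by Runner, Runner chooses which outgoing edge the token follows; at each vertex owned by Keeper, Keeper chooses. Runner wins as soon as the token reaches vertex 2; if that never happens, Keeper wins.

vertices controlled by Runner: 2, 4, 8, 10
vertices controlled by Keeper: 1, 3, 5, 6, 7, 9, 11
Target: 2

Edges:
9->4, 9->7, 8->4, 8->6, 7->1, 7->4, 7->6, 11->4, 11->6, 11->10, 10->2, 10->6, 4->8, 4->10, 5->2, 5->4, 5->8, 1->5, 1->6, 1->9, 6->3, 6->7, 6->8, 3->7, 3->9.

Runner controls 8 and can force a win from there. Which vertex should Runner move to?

4

A0 = {2}
A1: add {10} — 10 (Runner) has 10→2.
A2: add {4} — 4 (Runner) has 4→10.
A3: add {8} — 8 (Runner) has 8→4.
A4: add {5} — 5 (Keeper): all of {2, 4, 8} already in.
A5 = A4; e.g. 1 (Keeper) can still go to 6. Fixed point.
From 8, successor 4 is in the attractor (rank 2); the other successor 6 is not.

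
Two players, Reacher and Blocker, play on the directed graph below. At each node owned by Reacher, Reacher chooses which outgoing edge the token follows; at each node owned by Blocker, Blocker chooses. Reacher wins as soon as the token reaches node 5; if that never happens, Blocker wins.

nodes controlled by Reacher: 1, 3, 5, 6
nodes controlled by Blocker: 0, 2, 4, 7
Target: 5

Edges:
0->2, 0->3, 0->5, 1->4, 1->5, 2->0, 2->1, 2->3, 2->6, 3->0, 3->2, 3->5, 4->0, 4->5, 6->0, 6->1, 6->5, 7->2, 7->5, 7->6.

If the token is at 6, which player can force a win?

Reacher

A0 = {5}
A1: add {1, 3, 6} — 1 (Reacher) has 1→5; 3 (Reacher) has 3→5; 6 (Reacher) has 6→5.
A2 = A1; e.g. 0 (Blocker) can still go to 2. Fixed point.
6 ∈ A1, so Reacher can force the target.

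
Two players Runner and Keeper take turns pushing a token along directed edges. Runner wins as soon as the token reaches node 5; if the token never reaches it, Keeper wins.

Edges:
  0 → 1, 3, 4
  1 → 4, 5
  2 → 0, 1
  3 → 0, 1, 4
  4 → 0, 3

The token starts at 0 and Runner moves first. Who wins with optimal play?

Keeper

Track states (vertex, player-to-move).
A0 = {(5,Runner), (5,Keeper)}
A1: add {(1,Runner)}.
A2 = A1; e.g. (0,Runner) stays out. (0,Runner) never enters ⇒ Keeper avoids the target.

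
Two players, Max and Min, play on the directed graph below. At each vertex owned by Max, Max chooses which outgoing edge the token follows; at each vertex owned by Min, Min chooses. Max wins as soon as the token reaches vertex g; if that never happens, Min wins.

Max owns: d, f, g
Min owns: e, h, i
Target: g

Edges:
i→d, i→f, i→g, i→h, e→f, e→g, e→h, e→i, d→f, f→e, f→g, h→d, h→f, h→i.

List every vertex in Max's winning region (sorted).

A0 = {g}
A1: add {f} — f (Max) has f→g.
A2: add {d} — d (Max) has d→f.
A3 = A2; e.g. e (Min) can still go to h. Fixed point.
Max's winning region = {d, f, g}.

d, f, g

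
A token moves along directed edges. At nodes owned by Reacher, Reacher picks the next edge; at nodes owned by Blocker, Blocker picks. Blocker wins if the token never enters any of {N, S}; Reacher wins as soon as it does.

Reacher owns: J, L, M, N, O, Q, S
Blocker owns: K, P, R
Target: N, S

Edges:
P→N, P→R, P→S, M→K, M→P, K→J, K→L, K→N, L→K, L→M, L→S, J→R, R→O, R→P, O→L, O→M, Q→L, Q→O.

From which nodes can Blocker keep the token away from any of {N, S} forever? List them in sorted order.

J, K, M, P, R

A0 = {N, S}
A1: add {L} — L (Reacher) has L→S.
A2: add {O, Q} — O (Reacher) has O→L; Q (Reacher) has Q→L.
A3 = A2; e.g. J (Reacher) has no edge into A2. Fixed point.
Reacher's attractor = {L, N, O, Q, S}; Blocker avoids the target exactly from the complement.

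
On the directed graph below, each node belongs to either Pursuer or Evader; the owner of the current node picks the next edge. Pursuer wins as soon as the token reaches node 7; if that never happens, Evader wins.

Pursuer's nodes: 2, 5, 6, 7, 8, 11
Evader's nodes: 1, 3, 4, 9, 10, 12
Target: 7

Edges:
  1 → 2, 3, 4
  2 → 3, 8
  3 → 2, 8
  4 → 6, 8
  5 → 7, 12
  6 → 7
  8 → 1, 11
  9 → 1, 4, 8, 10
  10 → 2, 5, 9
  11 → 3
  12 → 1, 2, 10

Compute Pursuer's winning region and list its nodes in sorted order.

5, 6, 7

A0 = {7}
A1: add {5, 6} — 5 (Pursuer) has 5→7; 6 (Pursuer) has 6→7.
A2 = A1; e.g. 1 (Evader) can still go to 2. Fixed point.
Pursuer's winning region = {5, 6, 7}.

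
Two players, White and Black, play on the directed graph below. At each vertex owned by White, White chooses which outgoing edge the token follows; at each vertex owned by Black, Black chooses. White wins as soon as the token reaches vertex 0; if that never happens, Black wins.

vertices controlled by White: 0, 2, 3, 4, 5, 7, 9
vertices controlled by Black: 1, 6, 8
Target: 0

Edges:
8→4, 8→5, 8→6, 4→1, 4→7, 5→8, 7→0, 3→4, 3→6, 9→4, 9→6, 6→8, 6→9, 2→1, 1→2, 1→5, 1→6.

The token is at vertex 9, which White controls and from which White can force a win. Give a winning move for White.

A0 = {0}
A1: add {7} — 7 (White) has 7→0.
A2: add {4} — 4 (White) has 4→7.
A3: add {3, 9} — 3 (White) has 3→4; 9 (White) has 9→4.
A4 = A3; e.g. 1 (Black) can still go to 2. Fixed point.
From 9, successor 4 is in the attractor (rank 2); the other successor 6 is not.

4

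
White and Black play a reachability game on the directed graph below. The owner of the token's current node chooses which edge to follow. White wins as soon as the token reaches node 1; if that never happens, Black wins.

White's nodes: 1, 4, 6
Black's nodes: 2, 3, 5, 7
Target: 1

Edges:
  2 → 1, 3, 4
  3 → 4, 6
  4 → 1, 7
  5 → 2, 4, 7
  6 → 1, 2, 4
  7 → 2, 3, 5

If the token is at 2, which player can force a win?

White

A0 = {1}
A1: add {4, 6} — 4 (White) has 4→1; 6 (White) has 6→1.
A2: add {3} — 3 (Black): all of {4, 6} already in.
A3: add {2} — 2 (Black): all of {1, 3, 4} already in.
A4 = A3; e.g. 5 (Black) can still go to 7. Fixed point.
2 ∈ A3, so White can force the target.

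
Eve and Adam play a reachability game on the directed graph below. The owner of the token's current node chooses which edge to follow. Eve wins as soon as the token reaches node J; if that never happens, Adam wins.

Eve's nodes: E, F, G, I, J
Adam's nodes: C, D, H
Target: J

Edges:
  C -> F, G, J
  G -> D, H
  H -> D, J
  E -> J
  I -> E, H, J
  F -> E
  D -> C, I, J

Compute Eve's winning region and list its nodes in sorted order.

A0 = {J}
A1: add {E, I} — E (Eve) has E→J; I (Eve) has I→J.
A2: add {F} — F (Eve) has F→E.
A3 = A2; e.g. C (Adam) can still go to G. Fixed point.
Eve's winning region = {E, F, I, J}.

E, F, I, J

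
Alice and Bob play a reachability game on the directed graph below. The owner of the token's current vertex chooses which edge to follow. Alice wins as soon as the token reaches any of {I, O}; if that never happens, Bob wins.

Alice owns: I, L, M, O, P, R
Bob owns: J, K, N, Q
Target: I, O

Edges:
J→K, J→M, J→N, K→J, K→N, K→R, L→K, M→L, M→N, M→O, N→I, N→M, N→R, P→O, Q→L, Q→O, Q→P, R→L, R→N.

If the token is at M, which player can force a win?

Alice

A0 = {I, O}
A1: add {M, P} — M (Alice) has M→O; P (Alice) has P→O.
A2 = A1; e.g. J (Bob) can still go to K. Fixed point.
M ∈ A1, so Alice can force the target.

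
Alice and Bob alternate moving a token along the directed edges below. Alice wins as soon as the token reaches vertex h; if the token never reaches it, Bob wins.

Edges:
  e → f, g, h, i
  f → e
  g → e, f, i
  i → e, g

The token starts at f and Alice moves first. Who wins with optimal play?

Track states (vertex, player-to-move).
A0 = {(h,Alice), (h,Bob)}
A1: add {(e,Alice)}.
A2: add {(f,Bob)}.
A3: add {(g,Alice)}.
A4: add {(i,Bob)}.
A5 = A4; e.g. (e,Bob) stays out. (f,Alice) never enters ⇒ Bob avoids the target.

Bob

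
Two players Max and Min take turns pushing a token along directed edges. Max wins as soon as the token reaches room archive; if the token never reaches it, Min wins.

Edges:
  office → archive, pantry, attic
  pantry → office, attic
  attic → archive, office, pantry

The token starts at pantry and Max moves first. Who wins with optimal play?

Track states (vertex, player-to-move).
A0 = {(archive,Max), (archive,Min)}
A1: add {(office,Max), (attic,Max)}.
A2: add {(pantry,Min)}.
A3 = A2; e.g. (office,Min) stays out. (pantry,Max) never enters ⇒ Min avoids the target.

Min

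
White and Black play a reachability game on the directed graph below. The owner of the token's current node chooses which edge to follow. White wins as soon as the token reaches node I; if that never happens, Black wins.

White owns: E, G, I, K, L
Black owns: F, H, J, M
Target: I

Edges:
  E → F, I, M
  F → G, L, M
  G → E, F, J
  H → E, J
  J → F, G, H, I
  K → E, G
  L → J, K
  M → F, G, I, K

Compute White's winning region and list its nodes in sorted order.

E, G, I, K, L

A0 = {I}
A1: add {E} — E (White) has E→I.
A2: add {G, K} — G (White) has G→E; K (White) has K→E.
A3: add {L} — L (White) has L→K.
A4 = A3; e.g. F (Black) can still go to M. Fixed point.
White's winning region = {E, G, I, K, L}.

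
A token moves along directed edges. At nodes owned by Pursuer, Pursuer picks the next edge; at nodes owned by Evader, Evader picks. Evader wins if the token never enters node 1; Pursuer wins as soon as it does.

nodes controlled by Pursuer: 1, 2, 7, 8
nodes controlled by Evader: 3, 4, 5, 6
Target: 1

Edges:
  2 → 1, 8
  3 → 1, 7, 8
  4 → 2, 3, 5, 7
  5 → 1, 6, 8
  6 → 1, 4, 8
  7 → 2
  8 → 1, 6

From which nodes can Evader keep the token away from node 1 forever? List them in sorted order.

4, 5, 6

A0 = {1}
A1: add {2, 8} — 2 (Pursuer) has 2→1; 8 (Pursuer) has 8→1.
A2: add {7} — 7 (Pursuer) has 7→2.
A3: add {3} — 3 (Evader): all of {1, 7, 8} already in.
A4 = A3; e.g. 4 (Evader) can still go to 5. Fixed point.
Pursuer's attractor = {1, 2, 3, 7, 8}; Evader avoids the target exactly from the complement.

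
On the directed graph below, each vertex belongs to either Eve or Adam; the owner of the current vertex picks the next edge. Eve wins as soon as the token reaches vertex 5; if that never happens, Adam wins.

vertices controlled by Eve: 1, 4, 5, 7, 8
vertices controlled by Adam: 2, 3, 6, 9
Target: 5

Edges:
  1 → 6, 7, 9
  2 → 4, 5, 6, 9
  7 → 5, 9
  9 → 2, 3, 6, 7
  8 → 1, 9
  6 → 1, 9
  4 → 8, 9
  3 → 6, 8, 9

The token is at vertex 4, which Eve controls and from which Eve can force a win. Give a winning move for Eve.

8

A0 = {5}
A1: add {7} — 7 (Eve) has 7→5.
A2: add {1} — 1 (Eve) has 1→7.
A3: add {8} — 8 (Eve) has 8→1.
A4: add {4} — 4 (Eve) has 4→8.
A5 = A4; e.g. 2 (Adam) can still go to 6. Fixed point.
From 4, successor 8 is in the attractor (rank 3); the other successor 9 is not.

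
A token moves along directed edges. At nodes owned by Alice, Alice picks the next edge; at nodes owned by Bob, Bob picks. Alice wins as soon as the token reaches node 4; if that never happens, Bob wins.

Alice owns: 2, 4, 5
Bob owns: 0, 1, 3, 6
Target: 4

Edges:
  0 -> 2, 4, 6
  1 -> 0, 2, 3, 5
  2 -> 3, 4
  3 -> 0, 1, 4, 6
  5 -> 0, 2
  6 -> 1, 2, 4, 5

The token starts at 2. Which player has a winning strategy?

Alice

A0 = {4}
A1: add {2} — 2 (Alice) has 2→4.
2 ∈ A1, so Alice can force the target.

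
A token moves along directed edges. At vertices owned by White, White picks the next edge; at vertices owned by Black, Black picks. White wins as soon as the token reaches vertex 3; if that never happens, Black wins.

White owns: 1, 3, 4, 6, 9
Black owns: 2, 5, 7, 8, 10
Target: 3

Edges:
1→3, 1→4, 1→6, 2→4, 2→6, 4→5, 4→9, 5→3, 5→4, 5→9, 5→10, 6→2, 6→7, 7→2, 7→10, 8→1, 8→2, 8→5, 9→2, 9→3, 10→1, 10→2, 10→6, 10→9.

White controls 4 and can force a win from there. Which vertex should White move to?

A0 = {3}
A1: add {1, 9} — 1 (White) has 1→3; 9 (White) has 9→3.
A2: add {4} — 4 (White) has 4→9.
A3 = A2; e.g. 2 (Black) can still go to 6. Fixed point.
From 4, successor 9 is in the attractor (rank 1); the other successor 5 is not.

9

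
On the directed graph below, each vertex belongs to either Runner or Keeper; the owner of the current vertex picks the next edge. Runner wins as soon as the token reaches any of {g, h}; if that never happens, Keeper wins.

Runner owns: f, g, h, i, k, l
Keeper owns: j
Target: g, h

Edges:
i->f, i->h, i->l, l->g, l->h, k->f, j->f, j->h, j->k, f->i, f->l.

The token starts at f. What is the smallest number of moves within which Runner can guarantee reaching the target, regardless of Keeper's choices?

A0 = {g, h}
A1: add {i, l} — i (Runner) has i→h; l (Runner) has l→g.
A2: add {f} — f (Runner) has f→i.
f enters the attractor at level 2, so Runner can force the target in 2 moves from there.

2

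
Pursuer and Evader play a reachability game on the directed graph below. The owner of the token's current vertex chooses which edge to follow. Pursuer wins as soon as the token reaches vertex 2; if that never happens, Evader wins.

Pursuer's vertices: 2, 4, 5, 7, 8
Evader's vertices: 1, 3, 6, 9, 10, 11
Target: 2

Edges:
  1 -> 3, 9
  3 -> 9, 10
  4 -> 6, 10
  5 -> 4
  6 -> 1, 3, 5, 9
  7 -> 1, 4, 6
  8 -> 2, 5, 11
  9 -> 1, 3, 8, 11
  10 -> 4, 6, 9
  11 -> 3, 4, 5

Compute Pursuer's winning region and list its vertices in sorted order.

A0 = {2}
A1: add {8} — 8 (Pursuer) has 8→2.
A2 = A1; e.g. 1 (Evader) can still go to 3. Fixed point.
Pursuer's winning region = {2, 8}.

2, 8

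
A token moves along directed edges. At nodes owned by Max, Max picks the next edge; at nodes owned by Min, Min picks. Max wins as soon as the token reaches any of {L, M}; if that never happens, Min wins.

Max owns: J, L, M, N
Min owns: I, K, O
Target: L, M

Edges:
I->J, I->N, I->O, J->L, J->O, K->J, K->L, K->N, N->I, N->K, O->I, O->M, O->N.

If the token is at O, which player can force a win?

A0 = {L, M}
A1: add {J} — J (Max) has J→L.
A2 = A1; e.g. I (Min) can still go to N. Fixed point.
O never enters the attractor, so Min can avoid the target forever.

Min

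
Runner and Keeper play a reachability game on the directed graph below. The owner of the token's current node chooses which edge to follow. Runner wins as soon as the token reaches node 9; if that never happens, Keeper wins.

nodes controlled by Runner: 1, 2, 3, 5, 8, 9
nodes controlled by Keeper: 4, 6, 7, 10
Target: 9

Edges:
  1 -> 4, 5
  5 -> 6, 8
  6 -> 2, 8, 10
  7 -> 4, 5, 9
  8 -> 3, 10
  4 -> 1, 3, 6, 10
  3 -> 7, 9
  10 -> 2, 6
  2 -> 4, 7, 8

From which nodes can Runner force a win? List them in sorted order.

A0 = {9}
A1: add {3} — 3 (Runner) has 3→9.
A2: add {8} — 8 (Runner) has 8→3.
A3: add {2, 5} — 2 (Runner) has 2→8; 5 (Runner) has 5→8.
A4: add {1} — 1 (Runner) has 1→5.
A5 = A4; e.g. 4 (Keeper) can still go to 6. Fixed point.
Runner's winning region = {1, 2, 3, 5, 8, 9}.

1, 2, 3, 5, 8, 9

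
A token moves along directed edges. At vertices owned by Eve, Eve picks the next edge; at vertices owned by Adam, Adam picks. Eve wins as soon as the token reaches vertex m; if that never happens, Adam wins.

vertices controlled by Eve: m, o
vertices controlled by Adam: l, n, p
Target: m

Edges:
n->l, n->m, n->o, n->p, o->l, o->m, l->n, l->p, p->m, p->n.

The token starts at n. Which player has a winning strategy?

A0 = {m}
A1: add {o} — o (Eve) has o→m.
A2 = A1; e.g. l (Adam) can still go to n. Fixed point.
n never enters the attractor, so Adam can avoid the target forever.

Adam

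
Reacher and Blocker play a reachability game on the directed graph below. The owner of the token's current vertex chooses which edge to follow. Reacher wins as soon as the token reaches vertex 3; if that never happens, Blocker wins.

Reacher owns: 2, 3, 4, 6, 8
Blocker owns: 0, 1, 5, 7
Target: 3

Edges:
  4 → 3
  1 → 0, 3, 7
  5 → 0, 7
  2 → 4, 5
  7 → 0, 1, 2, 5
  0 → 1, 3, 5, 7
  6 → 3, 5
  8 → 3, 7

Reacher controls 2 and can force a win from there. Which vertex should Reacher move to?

4

A0 = {3}
A1: add {4, 6, 8} — 4 (Reacher) has 4→3; 6 (Reacher) has 6→3; 8 (Reacher) has 8→3.
A2: add {2} — 2 (Reacher) has 2→4.
A3 = A2; e.g. 0 (Blocker) can still go to 1. Fixed point.
From 2, successor 4 is in the attractor (rank 1); the other successor 5 is not.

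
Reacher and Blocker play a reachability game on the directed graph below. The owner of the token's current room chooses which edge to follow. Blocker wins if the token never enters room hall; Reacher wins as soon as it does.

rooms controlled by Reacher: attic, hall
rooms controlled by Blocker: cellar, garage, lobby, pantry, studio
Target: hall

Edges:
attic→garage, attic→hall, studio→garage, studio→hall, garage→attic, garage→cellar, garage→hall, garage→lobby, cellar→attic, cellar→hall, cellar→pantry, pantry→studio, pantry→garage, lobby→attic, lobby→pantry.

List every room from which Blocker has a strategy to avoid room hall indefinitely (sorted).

cellar, garage, lobby, pantry, studio

A0 = {hall}
A1: add {attic} — attic (Reacher) has attic→hall.
A2 = A1; e.g. studio (Blocker) can still go to garage. Fixed point.
Reacher's attractor = {attic, hall}; Blocker avoids the target exactly from the complement.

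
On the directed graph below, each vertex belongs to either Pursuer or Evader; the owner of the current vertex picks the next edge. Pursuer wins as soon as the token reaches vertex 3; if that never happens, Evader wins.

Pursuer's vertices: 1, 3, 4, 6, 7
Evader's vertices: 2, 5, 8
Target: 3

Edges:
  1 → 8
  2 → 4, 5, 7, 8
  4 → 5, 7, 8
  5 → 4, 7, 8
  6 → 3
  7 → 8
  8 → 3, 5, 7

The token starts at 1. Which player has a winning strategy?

Evader

A0 = {3}
A1: add {6} — 6 (Pursuer) has 6→3.
A2 = A1; e.g. 1 (Pursuer) has no edge into A1. Fixed point.
1 never enters the attractor, so Evader can avoid the target forever.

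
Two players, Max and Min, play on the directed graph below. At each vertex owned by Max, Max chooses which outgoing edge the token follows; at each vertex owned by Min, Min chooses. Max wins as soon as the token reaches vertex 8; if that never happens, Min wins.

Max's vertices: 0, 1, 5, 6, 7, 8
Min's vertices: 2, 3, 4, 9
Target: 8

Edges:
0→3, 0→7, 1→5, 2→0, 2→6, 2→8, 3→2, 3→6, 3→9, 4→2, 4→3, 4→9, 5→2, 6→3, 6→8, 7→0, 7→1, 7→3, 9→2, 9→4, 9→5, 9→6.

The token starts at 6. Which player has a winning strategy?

A0 = {8}
A1: add {6} — 6 (Max) has 6→8.
A2 = A1; e.g. 0 (Max) has no edge into A1. Fixed point.
6 ∈ A1, so Max can force the target.

Max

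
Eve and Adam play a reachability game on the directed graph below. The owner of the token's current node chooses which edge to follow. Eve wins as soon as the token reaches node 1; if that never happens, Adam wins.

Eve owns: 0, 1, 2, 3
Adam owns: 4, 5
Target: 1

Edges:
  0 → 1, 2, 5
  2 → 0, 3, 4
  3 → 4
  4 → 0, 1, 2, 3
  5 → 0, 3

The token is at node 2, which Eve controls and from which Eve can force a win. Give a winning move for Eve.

0

A0 = {1}
A1: add {0} — 0 (Eve) has 0→1.
A2: add {2} — 2 (Eve) has 2→0.
A3 = A2; e.g. 3 (Eve) has no edge into A2. Fixed point.
From 2, successor 0 is in the attractor (rank 1); the other successors 3, 4 are not.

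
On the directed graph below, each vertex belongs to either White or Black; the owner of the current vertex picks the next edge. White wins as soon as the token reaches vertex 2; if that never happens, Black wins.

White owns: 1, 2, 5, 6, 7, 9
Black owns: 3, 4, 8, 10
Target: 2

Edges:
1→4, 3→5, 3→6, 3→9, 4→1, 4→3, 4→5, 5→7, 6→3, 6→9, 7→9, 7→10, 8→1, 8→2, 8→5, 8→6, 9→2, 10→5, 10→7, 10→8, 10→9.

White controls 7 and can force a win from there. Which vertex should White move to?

9

A0 = {2}
A1: add {9} — 9 (White) has 9→2.
A2: add {6, 7} — 6 (White) has 6→9; 7 (White) has 7→9.
A3: add {5} — 5 (White) has 5→7.
A4: add {3} — 3 (Black): all of {5, 6, 9} already in.
A5 = A4; e.g. 1 (White) has no edge into A4. Fixed point.
From 7, successor 9 is in the attractor (rank 1); the other successor 10 is not.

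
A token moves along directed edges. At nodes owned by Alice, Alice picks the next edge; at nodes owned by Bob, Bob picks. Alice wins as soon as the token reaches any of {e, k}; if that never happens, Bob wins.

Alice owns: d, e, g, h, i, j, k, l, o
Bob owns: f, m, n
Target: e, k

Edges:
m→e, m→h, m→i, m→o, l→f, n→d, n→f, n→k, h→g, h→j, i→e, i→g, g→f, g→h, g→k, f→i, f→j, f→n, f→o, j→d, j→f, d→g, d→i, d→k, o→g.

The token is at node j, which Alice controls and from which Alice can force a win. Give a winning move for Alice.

d

A0 = {e, k}
A1: add {d, g, i} — d (Alice) has d→k; g (Alice) has g→k; i (Alice) has i→e.
A2: add {h, j, o} — h (Alice) has h→g; j (Alice) has j→d; o (Alice) has o→g.
A3: add {m} — m (Bob): all of {e, h, i, o} already in.
A4 = A3; e.g. f (Bob) can still go to n. Fixed point.
From j, successor d is in the attractor (rank 1); the other successor f is not.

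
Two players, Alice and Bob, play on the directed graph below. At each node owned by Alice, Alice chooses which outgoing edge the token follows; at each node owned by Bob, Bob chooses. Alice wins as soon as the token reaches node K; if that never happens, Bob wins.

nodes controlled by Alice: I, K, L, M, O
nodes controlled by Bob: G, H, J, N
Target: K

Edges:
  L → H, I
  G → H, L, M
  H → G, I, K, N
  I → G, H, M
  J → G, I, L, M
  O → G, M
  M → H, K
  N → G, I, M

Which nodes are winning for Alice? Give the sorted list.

I, K, L, M, O

A0 = {K}
A1: add {M} — M (Alice) has M→K.
A2: add {I, O} — I (Alice) has I→M; O (Alice) has O→M.
A3: add {L} — L (Alice) has L→I.
A4 = A3; e.g. G (Bob) can still go to H. Fixed point.
Alice's winning region = {I, K, L, M, O}.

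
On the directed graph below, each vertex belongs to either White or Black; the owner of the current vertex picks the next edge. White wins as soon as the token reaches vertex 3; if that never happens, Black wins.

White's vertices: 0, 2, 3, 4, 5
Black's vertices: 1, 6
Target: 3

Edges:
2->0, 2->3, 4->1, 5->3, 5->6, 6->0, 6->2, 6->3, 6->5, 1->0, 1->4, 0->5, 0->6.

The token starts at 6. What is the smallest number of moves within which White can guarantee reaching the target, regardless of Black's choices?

A0 = {3}
A1: add {2, 5} — 2 (White) has 2→3; 5 (White) has 5→3.
A2: add {0} — 0 (White) has 0→5.
A3: add {6} — 6 (Black): all of {0, 2, 3, 5} already in.
A4 = A3; e.g. 1 (Black) can still go to 4. Fixed point.
6 enters the attractor at level 3, so White can force the target in 3 moves from there.

3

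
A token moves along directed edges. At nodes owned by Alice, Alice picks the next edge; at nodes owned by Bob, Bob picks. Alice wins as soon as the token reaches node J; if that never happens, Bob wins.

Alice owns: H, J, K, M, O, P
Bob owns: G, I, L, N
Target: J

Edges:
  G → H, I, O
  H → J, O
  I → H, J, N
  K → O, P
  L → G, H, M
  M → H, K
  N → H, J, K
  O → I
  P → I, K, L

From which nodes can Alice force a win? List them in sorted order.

A0 = {J}
A1: add {H} — H (Alice) has H→J.
A2: add {M} — M (Alice) has M→H.
A3 = A2; e.g. G (Bob) can still go to I. Fixed point.
Alice's winning region = {H, J, M}.

H, J, M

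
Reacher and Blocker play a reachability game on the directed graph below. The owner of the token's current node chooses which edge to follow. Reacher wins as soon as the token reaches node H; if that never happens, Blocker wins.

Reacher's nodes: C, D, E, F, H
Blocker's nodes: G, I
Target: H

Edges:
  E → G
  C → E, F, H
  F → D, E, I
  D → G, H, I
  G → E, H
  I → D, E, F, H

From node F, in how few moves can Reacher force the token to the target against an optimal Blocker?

A0 = {H}
A1: add {C, D} — C (Reacher) has C→H; D (Reacher) has D→H.
A2: add {F} — F (Reacher) has F→D.
A3 = A2; e.g. E (Reacher) has no edge into A2. Fixed point.
F enters the attractor at level 2, so Reacher can force the target in 2 moves from there.

2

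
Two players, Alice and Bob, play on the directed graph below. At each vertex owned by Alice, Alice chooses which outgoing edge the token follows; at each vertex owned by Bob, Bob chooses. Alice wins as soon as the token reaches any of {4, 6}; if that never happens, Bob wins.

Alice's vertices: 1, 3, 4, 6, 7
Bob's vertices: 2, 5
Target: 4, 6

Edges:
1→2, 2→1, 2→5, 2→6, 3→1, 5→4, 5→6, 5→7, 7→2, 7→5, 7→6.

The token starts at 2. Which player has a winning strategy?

Bob

A0 = {4, 6}
A1: add {7} — 7 (Alice) has 7→6.
A2: add {5} — 5 (Bob): all of {4, 6, 7} already in.
A3 = A2; e.g. 1 (Alice) has no edge into A2. Fixed point.
2 never enters the attractor, so Bob can avoid the target forever.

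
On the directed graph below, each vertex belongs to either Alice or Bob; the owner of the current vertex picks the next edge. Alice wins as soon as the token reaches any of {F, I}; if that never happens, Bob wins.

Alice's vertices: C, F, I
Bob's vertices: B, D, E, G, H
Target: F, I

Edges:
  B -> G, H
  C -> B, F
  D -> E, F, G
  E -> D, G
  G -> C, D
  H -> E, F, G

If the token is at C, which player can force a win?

Alice

A0 = {F, I}
A1: add {C} — C (Alice) has C→F.
A2 = A1; e.g. B (Bob) can still go to G. Fixed point.
C ∈ A1, so Alice can force the target.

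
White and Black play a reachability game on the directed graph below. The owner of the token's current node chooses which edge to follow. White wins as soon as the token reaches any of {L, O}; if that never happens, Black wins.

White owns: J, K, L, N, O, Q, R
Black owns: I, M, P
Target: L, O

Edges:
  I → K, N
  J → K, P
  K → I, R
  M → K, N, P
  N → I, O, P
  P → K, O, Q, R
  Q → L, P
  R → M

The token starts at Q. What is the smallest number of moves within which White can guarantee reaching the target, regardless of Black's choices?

A0 = {L, O}
A1: add {N, Q} — N (White) has N→O; Q (White) has Q→L.
A2 = A1; e.g. I (Black) can still go to K. Fixed point.
Q enters the attractor at level 1, so White can force the target in 1 move from there.

1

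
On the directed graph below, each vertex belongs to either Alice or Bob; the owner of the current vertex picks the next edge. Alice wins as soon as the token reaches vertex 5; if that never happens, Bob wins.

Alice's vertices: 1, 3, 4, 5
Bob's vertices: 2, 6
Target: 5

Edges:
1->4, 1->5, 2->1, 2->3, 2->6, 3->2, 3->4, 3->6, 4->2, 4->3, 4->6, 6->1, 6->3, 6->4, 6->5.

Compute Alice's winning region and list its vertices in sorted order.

1, 5

A0 = {5}
A1: add {1} — 1 (Alice) has 1→5.
A2 = A1; e.g. 2 (Bob) can still go to 3. Fixed point.
Alice's winning region = {1, 5}.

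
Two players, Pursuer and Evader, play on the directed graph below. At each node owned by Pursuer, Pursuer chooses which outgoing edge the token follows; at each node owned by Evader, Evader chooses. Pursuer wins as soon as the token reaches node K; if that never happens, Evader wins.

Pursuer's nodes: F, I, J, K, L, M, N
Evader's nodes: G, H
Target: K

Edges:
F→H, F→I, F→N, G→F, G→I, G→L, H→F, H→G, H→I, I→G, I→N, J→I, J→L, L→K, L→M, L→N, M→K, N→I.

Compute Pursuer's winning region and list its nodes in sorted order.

A0 = {K}
A1: add {L, M} — L (Pursuer) has L→K; M (Pursuer) has M→K.
A2: add {J} — J (Pursuer) has J→L.
A3 = A2; e.g. F (Pursuer) has no edge into A2. Fixed point.
Pursuer's winning region = {J, K, L, M}.

J, K, L, M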